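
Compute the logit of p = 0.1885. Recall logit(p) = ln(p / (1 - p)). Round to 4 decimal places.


Compute the odds: 0.1885/0.8115 = 0.2323.
Take the natural log: ln(0.2323) = -1.4598.

-1.4598


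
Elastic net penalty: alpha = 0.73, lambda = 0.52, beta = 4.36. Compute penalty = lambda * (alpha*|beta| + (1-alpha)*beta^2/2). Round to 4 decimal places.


L1 component = 0.73 * |4.36| = 3.1828.
L2 component = 0.27 * 4.36^2 / 2 = 2.5663.
Penalty = 0.52 * (3.1828 + 2.5663) = 0.52 * 5.7491 = 2.9895.

2.9895


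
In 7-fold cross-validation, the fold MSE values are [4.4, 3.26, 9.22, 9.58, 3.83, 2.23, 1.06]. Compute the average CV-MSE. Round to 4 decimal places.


Add all fold MSEs: 33.5800.
Divide by k = 7: 33.5800/7 = 4.7971.

4.7971


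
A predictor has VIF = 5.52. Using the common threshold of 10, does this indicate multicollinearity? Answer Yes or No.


Compare VIF = 5.52 to the threshold of 10.
5.52 < 10, so the answer is No.

No


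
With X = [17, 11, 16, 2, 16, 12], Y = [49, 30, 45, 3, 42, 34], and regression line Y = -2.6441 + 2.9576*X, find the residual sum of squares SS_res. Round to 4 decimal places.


Compute predicted values, then residuals = yi - yhat_i.
Residuals: [1.3649, 0.1105, 0.3225, -0.2711, -2.6775, 1.1529].
SSres = sum(residual^2) = 10.5508.

10.5508


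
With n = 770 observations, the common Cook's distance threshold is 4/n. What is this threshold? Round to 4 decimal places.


The threshold is 4/n.
4/770 = 0.0052.

0.0052


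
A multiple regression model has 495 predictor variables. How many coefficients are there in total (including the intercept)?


Total coefficients = number of predictors + 1 (for the intercept).
= 495 + 1 = 496.

496


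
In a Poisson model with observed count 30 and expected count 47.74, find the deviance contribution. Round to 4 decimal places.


First: ln(30/47.74) = -0.464572.
Then: 30 * -0.464572 = -13.937160.
y - mu = 30 - 47.74 = -17.74.
D = 2(-13.937160 - -17.74) = 7.605680, which rounds to 7.6057.

7.6057


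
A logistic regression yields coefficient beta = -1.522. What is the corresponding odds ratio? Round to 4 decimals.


The odds ratio is computed as:
OR = e^(-1.522) = 0.2183.

0.2183


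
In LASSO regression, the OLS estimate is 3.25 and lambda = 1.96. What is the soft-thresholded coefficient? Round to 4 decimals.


|beta_OLS| = 3.25.
lambda = 1.96.
Since |beta| > lambda, coefficient = sign(beta)*(|beta| - lambda) = 1.2900.
Result = 1.2900.

1.2900


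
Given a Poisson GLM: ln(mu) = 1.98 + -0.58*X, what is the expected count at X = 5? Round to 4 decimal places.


eta = 1.98 + -0.58 * 5 = -0.9200.
mu = exp(-0.9200) = 0.3985.

0.3985


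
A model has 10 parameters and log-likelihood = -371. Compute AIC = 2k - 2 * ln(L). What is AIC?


AIC = 2*10 - 2*(-371).
= 20 + 742 = 762.

762


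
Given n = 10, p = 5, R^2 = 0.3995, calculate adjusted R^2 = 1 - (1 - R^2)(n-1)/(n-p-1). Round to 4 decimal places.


Using the formula:
(1 - 0.3995) = 0.6005.
Multiply by 9/4: 0.6005 * 9 = 5.4045, then 5.4045 / 4 = 1.3511.
Adj R^2 = 1 - 1.3511 = -0.3511.

-0.3511


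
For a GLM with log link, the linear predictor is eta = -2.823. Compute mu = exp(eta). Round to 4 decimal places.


The inverse log link gives:
mu = exp(-2.823) = 0.0594.

0.0594


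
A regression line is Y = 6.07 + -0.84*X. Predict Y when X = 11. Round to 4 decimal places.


Substitute X = 11 into the equation:
Y = 6.07 + -0.84 * 11 = 6.07 + -9.2400 = -3.1700.

-3.1700


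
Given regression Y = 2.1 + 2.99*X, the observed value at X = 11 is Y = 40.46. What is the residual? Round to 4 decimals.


Fitted value at X = 11 is yhat = 2.1 + 2.99*11 = 34.9900.
Residual = 40.46 - 34.9900 = 5.4700.

5.4700


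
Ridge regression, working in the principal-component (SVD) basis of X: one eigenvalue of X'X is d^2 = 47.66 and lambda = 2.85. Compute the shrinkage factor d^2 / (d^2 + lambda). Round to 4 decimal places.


d^2 + lambda = 47.66 + 2.85 = 50.5100.
Shrinkage factor = 47.66/50.5100 = 0.9436.

0.9436


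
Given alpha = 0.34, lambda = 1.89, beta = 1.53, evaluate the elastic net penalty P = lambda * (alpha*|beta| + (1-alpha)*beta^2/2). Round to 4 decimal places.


Compute:
L1 = 0.34 * 1.53 = 0.5202.
L2 = 0.66 * 1.53^2 / 2 = 0.7725.
Penalty = 1.89 * (0.5202 + 0.7725) = 2.4432.

2.4432


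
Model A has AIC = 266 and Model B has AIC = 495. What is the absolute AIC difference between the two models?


|AIC_A - AIC_B| = |266 - 495| = 229.
Model A is preferred (lower AIC).

229


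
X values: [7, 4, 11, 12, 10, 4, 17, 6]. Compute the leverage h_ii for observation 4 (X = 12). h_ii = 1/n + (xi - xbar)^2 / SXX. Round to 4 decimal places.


Mean of X: xbar = 8.8750.
SXX = 140.8750.
For X = 12: h = 1/8 + (12 - 8.8750)^2/140.8750 = 0.1943.

0.1943


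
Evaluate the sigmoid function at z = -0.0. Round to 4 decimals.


Compute exp(0.0000) = 1.0000.
Sigmoid = 1 / (1 + 1.0000) = 1 / 2.0000 = 0.5000.

0.5000


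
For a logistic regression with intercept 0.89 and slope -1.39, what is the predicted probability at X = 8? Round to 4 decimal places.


Compute z = 0.89 + (-1.39)(8) = -10.2300.
exp(-z) = 27722.5101.
P = 1/(1 + 27722.5101) = 0.0000.

0.0000


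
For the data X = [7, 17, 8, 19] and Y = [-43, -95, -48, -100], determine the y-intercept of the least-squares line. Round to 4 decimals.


First find the slope: b1 = -4.9091.
Means: xbar = 12.7500, ybar = -71.5000.
b0 = ybar - b1 * xbar = -71.5000 - -4.9091 * 12.7500 = -8.9091.

-8.9091


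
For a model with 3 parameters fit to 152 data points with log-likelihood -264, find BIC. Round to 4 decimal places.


ln(152) = 5.023881.
k * ln(n) = 3 * 5.023881 = 15.071643.
-2L = 528.
BIC = 15.071643 + 528 = 543.071643, which rounds to 543.0716.

543.0716


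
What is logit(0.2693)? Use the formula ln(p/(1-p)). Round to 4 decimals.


Compute the odds: 0.2693/0.7307 = 0.3686.
Take the natural log: ln(0.3686) = -0.9982.

-0.9982


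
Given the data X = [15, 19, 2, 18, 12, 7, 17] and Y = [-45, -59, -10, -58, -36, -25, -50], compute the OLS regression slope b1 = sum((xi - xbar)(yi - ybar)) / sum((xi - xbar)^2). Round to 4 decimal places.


First compute the means: xbar = 12.8571, ybar = -40.4286.
Then S_xx = sum((xi - xbar)^2) = 238.8571.
S_xy = sum((xi - xbar)(yi - ybar)) = -678.4286.
b1 = S_xy / S_xx = -678.4286 / 238.8571 = -2.8403.

-2.8403


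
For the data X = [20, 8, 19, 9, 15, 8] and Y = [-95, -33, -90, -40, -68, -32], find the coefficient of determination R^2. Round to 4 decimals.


Fit the OLS line: b0 = 8.0517, b1 = -5.1432.
SSres = 5.6598.
SStot = 4101.3333.
R^2 = 1 - 5.6598/4101.3333 = 0.9986.

0.9986


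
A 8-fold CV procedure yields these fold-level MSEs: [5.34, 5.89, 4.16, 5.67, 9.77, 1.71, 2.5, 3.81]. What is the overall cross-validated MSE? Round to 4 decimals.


Add all fold MSEs: 38.8500.
Divide by k = 8: 38.8500/8 = 4.8563.

4.8563


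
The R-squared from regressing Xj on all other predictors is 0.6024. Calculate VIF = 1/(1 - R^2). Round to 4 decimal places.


Denominator: 1 - 0.6024 = 0.3976.
VIF = 1 / 0.3976 = 2.5151.

2.5151


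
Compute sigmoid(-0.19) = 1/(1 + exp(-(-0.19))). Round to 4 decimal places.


exp(0.1900) = 1.2092.
1 + exp(-z) = 2.2092.
sigmoid = 1/2.2092 = 0.4526.

0.4526


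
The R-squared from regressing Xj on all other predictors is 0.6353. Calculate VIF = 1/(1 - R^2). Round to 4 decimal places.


Denominator: 1 - 0.6353 = 0.3647.
VIF = 1 / 0.3647 = 2.7420.

2.7420


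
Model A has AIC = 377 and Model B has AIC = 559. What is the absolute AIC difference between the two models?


|AIC_A - AIC_B| = |377 - 559| = 182.
Model A is preferred (lower AIC).

182


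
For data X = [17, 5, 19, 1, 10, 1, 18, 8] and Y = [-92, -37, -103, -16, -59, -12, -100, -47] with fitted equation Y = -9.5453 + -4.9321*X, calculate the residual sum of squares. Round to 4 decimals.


Predicted values from Y = -9.5453 + -4.9321*X.
Residuals: [1.3910, -2.7942, 0.2552, -1.5226, -0.1337, 2.4774, -1.6769, 2.0021].
SSres = 25.1017.

25.1017


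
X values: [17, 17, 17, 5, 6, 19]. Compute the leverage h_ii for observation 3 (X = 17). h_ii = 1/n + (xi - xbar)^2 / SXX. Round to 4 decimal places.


n = 6, xbar = 13.5000.
SXX = sum((xi - xbar)^2) = 195.5000.
h = 1/6 + (17 - 13.5000)^2 / 195.5000 = 0.2293.

0.2293


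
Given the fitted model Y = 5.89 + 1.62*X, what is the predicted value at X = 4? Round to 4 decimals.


Plug X = 4 into Y = 5.89 + 1.62*X:
Y = 5.89 + 6.4800 = 12.3700.

12.3700


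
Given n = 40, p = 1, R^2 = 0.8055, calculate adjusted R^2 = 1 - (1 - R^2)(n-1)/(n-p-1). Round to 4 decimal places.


Plug in: Adj R^2 = 1 - (1 - 0.8055) * 39/38.
= 1 - 0.1945 * 39/38
= 1 - 7.5855 / 38
= 1 - 0.1996 = 0.8004.

0.8004


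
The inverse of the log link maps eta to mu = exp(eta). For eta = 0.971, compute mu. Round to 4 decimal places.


mu = exp(eta) = exp(0.971).
= 2.6406.

2.6406


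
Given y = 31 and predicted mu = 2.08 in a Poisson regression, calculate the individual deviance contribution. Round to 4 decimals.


y/mu = 31/2.08 = 14.903846 (approx.), and ln(31/2.08) = 2.701619.
y * ln(y/mu) = 31 * 2.701619 = 83.750189.
y - mu = 28.92.
D = 2 * (83.750189 - 28.92) = 109.660378, which rounds to 109.6604.

109.6604


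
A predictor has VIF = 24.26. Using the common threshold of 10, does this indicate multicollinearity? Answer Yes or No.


The threshold is 10.
VIF = 24.26 is >= 10.
Multicollinearity indication: Yes.

Yes


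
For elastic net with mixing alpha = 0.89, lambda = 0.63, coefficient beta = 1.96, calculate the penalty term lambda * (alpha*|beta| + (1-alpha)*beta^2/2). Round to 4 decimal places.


alpha * |beta| = 0.89 * 1.96 = 1.7444.
(1-alpha) * beta^2/2 = 0.11 * 3.8416/2 = 0.2113.
Total = 0.63 * (1.7444 + 0.2113) = 1.2321.

1.2321


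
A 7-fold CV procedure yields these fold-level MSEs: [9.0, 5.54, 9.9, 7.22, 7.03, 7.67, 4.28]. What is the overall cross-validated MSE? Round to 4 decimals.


Total MSE across folds = 50.6400.
CV-MSE = 50.6400/7 = 7.2343.

7.2343


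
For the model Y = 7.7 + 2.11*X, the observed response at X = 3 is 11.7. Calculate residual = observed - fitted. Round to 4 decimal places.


Predicted = 7.7 + 2.11 * 3 = 14.0300.
Residual = 11.7 - 14.0300 = -2.3300.

-2.3300


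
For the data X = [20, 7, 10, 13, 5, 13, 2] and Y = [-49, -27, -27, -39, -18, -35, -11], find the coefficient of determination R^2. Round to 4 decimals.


The fitted line is Y = -8.4563 + -2.0972*X.
SSres = 37.6726, SStot = 987.7143.
R^2 = 1 - SSres/SStot = 0.9619.

0.9619


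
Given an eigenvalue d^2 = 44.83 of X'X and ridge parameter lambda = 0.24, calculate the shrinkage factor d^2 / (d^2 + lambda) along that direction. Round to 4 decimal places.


d^2 + lambda = 44.83 + 0.24 = 45.0700.
Shrinkage factor = 44.83/45.0700 = 0.9947.

0.9947


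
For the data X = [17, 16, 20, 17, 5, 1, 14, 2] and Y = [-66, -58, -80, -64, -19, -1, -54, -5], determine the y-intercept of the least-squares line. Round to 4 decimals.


First find the slope: b1 = -4.0037.
Means: xbar = 11.5000, ybar = -43.3750.
b0 = ybar - b1 * xbar = -43.3750 - -4.0037 * 11.5000 = 2.6679.

2.6679


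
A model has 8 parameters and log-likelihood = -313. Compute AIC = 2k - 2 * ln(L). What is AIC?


AIC = 2*8 - 2*(-313).
= 16 + 626 = 642.

642


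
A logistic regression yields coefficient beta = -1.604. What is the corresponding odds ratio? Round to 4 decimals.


Odds ratio = exp(beta) = exp(-1.604).
= 0.2011.

0.2011


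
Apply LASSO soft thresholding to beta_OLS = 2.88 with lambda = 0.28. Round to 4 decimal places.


|beta_OLS| = 2.88.
lambda = 0.28.
Since |beta| > lambda, coefficient = sign(beta)*(|beta| - lambda) = 2.6000.
Result = 2.6000.

2.6000


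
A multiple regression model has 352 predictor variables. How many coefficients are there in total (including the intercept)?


Including the intercept, the model has 352 predictor coefficients + 1 intercept.
Total = 353.

353


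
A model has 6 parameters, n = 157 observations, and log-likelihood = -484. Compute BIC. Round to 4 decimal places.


k * ln(n) = 6 * ln(157) = 6 * 5.056246 = 30.337476.
-2 * loglik = -2 * (-484) = 968.
BIC = 30.337476 + 968 = 998.337476, which rounds to 998.3375.

998.3375


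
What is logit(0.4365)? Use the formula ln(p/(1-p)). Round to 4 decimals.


1 - p = 0.5635.
p/(1-p) = 0.7746.
logit = ln(0.7746) = -0.2554.

-0.2554


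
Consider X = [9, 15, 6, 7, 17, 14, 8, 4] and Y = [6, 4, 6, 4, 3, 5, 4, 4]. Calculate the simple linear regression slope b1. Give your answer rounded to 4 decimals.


First compute the means: xbar = 10.0000, ybar = 4.5000.
Then S_xx = sum((xi - xbar)^2) = 156.0000.
S_xy = sum((xi - xbar)(yi - ybar)) = -13.0000.
b1 = S_xy / S_xx = -13.0000 / 156.0000 = -0.0833.

-0.0833


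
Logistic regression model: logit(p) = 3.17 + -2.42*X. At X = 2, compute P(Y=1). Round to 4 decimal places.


z = 3.17 + -2.42 * 2 = -1.6700.
Sigmoid: P = 1 / (1 + exp(1.6700)) = 0.1584.

0.1584


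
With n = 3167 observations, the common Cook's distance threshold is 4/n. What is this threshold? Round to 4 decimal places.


Cook's distance cutoff = 4/n = 4/3167.
= 0.0013.

0.0013


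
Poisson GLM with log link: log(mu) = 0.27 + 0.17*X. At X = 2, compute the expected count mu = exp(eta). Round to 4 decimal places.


eta = 0.27 + 0.17 * 2 = 0.6100.
mu = exp(0.6100) = 1.8404.

1.8404


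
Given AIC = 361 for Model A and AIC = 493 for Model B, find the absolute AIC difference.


Absolute difference = |361 - 493| = 132.
The model with lower AIC (A) is preferred.

132


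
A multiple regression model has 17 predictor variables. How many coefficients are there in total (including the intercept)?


Including the intercept, the model has 17 predictor coefficients + 1 intercept.
Total = 18.

18


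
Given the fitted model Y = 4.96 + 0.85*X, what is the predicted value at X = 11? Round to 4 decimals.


Predicted value:
Y = 4.96 + (0.85)(11) = 4.96 + 9.3500 = 14.3100.

14.3100


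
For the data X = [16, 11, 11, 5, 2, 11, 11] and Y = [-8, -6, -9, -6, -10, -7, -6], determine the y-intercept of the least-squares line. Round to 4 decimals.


First find the slope: b1 = 0.0917.
Means: xbar = 9.5714, ybar = -7.4286.
b0 = ybar - b1 * xbar = -7.4286 - 0.0917 * 9.5714 = -8.3065.

-8.3065


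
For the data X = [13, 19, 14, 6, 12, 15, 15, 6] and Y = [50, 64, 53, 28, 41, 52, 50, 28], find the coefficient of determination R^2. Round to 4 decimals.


The fitted line is Y = 11.3310 + 2.7535*X.
SSres = 36.8732, SStot = 1113.5000.
R^2 = 1 - SSres/SStot = 0.9669.

0.9669


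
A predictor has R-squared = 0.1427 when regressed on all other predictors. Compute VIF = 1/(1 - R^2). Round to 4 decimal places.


Denominator: 1 - 0.1427 = 0.8573.
VIF = 1 / 0.8573 = 1.1665.

1.1665


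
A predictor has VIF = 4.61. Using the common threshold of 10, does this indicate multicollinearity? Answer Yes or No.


Check: VIF = 4.61 vs threshold = 10.
Since 4.61 < 10, the answer is No.

No


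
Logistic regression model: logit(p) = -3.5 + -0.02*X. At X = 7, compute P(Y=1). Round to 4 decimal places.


Linear predictor: z = -3.5 + -0.02 * 7 = -3.6400.
P = 1/(1 + exp(3.6400)) = 1/(1 + 38.0918) = 0.0256.

0.0256


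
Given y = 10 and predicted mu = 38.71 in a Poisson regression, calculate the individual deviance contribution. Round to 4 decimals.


Compute y*ln(y/mu) = 10*ln(10/38.71) = 10*-1.353513 = -13.535130.
y - mu = -28.71.
D = 2*(-13.535130 - (-28.71)) = 30.349740, which rounds to 30.3497.

30.3497


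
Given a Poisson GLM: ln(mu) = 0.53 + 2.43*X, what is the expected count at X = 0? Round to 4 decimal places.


eta = 0.53 + 2.43 * 0 = 0.5300.
mu = exp(0.5300) = 1.6989.

1.6989


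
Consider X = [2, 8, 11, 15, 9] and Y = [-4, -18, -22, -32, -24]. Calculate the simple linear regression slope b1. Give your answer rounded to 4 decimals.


Calculate xbar = 9.0000, ybar = -20.0000.
S_xx = 90.0000, S_xy = -190.0000.
Using b1 = S_xy / S_xx = -190.0000 / 90.0000, we get b1 = -2.1111.

-2.1111


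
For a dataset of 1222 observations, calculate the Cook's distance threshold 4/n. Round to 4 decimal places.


The threshold is 4/n.
4/1222 = 0.0033.

0.0033


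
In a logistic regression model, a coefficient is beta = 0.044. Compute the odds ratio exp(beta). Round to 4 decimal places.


The odds ratio is computed as:
OR = e^(0.044) = 1.0450.

1.0450


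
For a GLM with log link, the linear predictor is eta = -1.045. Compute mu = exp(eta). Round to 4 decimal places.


The inverse log link gives:
mu = exp(-1.045) = 0.3517.

0.3517


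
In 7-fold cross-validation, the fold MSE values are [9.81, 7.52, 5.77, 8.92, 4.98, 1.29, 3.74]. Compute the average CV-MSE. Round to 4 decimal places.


Add all fold MSEs: 42.0300.
Divide by k = 7: 42.0300/7 = 6.0043.

6.0043


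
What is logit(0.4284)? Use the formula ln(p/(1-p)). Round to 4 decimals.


Compute the odds: 0.4284/0.5716 = 0.7495.
Take the natural log: ln(0.7495) = -0.2884.

-0.2884


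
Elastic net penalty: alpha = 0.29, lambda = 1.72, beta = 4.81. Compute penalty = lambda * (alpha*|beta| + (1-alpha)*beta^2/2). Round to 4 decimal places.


L1 component = 0.29 * |4.81| = 1.3949.
L2 component = 0.71 * 4.81^2 / 2 = 8.2133.
Penalty = 1.72 * (1.3949 + 8.2133) = 1.72 * 9.6082 = 16.5261.

16.5261


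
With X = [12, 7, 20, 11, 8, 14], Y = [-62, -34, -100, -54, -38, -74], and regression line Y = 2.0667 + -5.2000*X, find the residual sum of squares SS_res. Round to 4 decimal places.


Predicted values from Y = 2.0667 + -5.2000*X.
Residuals: [-1.6667, 0.3333, 1.9333, 1.1333, 1.5333, -3.2667].
SSres = 20.9333.

20.9333


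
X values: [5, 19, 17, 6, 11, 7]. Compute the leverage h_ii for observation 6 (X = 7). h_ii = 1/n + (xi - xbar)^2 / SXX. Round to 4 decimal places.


n = 6, xbar = 10.8333.
SXX = sum((xi - xbar)^2) = 176.8333.
h = 1/6 + (7 - 10.8333)^2 / 176.8333 = 0.2498.

0.2498


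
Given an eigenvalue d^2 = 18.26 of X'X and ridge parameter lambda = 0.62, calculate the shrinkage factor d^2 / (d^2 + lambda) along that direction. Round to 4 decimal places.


d^2 + lambda = 18.26 + 0.62 = 18.8800.
Shrinkage factor = 18.26/18.8800 = 0.9672.

0.9672


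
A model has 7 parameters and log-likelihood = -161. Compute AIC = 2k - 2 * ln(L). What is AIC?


Compute:
2k = 2*7 = 14.
-2*loglik = -2*(-161) = 322.
AIC = 14 + 322 = 336.

336


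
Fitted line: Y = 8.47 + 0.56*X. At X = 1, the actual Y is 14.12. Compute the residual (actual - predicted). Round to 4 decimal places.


Predicted = 8.47 + 0.56 * 1 = 9.0300.
Residual = 14.12 - 9.0300 = 5.0900.

5.0900


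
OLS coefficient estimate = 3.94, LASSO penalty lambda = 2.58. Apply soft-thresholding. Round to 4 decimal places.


|beta_OLS| = 3.94.
lambda = 2.58.
Since |beta| > lambda, coefficient = sign(beta)*(|beta| - lambda) = 1.3600.
Result = 1.3600.

1.3600


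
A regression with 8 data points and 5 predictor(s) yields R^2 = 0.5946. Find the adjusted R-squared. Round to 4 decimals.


Plug in: Adj R^2 = 1 - (1 - 0.5946) * 7/2.
= 1 - 0.4054 * 7/2
= 1 - 2.8378 / 2
= 1 - 1.4189 = -0.4189.

-0.4189


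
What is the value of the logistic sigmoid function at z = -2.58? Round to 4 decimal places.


Compute exp(2.5800) = 13.1971.
Sigmoid = 1 / (1 + 13.1971) = 1 / 14.1971 = 0.0704.

0.0704


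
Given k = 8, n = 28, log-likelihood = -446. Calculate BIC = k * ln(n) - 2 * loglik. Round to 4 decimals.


k * ln(n) = 8 * ln(28) = 8 * 3.332205 = 26.657640.
-2 * loglik = -2 * (-446) = 892.
BIC = 26.657640 + 892 = 918.657640, which rounds to 918.6576.

918.6576


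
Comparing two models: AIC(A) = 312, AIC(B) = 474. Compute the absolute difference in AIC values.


|AIC_A - AIC_B| = |312 - 474| = 162.
Model A is preferred (lower AIC).

162


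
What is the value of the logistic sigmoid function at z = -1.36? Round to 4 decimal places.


First, exp(1.3600) = 3.8962.
Then sigma(z) = 1/(1 + 3.8962) = 0.2042.

0.2042


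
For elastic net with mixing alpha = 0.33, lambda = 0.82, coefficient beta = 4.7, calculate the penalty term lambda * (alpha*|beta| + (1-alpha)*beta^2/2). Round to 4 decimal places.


L1 component = 0.33 * |4.7| = 1.5510.
L2 component = 0.67 * 4.7^2 / 2 = 7.4002.
Penalty = 0.82 * (1.5510 + 7.4002) = 0.82 * 8.9512 = 7.3399.

7.3399


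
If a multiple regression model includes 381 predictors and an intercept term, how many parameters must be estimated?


Total coefficients = number of predictors + 1 (for the intercept).
= 381 + 1 = 382.

382


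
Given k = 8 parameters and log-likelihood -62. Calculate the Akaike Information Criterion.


AIC = 2k - 2*loglik = 2(8) - 2(-62).
= 16 + 124 = 140.

140


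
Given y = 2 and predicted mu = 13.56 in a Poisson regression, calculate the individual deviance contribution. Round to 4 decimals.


Compute y*ln(y/mu) = 2*ln(2/13.56) = 2*-1.913977 = -3.827954.
y - mu = -11.56.
D = 2*(-3.827954 - (-11.56)) = 15.464092, which rounds to 15.4641.

15.4641


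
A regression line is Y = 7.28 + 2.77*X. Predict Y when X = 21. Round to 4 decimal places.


Predicted value:
Y = 7.28 + (2.77)(21) = 7.28 + 58.1700 = 65.4500.

65.4500


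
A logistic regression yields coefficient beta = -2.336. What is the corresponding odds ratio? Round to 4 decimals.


The odds ratio is computed as:
OR = e^(-2.336) = 0.0967.

0.0967


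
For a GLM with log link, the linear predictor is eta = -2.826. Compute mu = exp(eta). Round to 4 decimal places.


mu = exp(eta) = exp(-2.826).
= 0.0592.

0.0592


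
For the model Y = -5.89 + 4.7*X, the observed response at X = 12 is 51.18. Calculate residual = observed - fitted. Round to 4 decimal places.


Fitted value at X = 12 is yhat = -5.89 + 4.7*12 = 50.5100.
Residual = 51.18 - 50.5100 = 0.6700.

0.6700


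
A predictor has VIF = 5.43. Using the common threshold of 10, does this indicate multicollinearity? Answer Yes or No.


The threshold is 10.
VIF = 5.43 is < 10.
Multicollinearity indication: No.

No


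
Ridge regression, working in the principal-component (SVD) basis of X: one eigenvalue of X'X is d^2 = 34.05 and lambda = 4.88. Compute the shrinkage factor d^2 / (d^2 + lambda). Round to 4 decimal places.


d^2 + lambda = 34.05 + 4.88 = 38.9300.
Shrinkage factor = 34.05/38.9300 = 0.8746.

0.8746


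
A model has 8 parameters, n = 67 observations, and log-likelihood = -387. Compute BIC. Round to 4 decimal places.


Compute k*ln(n) = 8*ln(67) = 8*4.204693 = 33.637544.
Then -2*loglik = 774.
BIC = 33.637544 + 774 = 807.637544, which rounds to 807.6375.

807.6375


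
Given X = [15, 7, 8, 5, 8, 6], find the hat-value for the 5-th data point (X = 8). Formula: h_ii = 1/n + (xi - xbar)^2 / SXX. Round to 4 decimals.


Compute xbar = 8.1667 with n = 6 observations.
SXX = 62.8333.
Leverage = 1/6 + (8 - 8.1667)^2/62.8333 = 0.1671.

0.1671


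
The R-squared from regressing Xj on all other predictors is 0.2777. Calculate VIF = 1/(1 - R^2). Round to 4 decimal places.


VIF = 1 / (1 - 0.2777).
= 1 / 0.7223 = 1.3845.

1.3845


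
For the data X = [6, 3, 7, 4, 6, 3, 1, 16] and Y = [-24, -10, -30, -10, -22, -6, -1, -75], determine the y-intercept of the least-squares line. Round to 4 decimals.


First find the slope: b1 = -5.0949.
Means: xbar = 5.7500, ybar = -22.2500.
b0 = ybar - b1 * xbar = -22.2500 - -5.0949 * 5.7500 = 7.0458.

7.0458


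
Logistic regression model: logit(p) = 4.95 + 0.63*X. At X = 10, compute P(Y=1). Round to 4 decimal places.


Compute z = 4.95 + (0.63)(10) = 11.2500.
exp(-z) = 0.0000.
P = 1/(1 + 0.0000) = 1.0000.

1.0000


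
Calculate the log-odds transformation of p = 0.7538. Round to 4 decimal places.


Compute the odds: 0.7538/0.2462 = 3.0617.
Take the natural log: ln(3.0617) = 1.1190.

1.1190


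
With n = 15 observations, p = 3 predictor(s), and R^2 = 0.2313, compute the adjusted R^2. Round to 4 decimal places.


Adjusted R^2 = 1 - (1 - R^2) * (n-1)/(n-p-1).
(1 - R^2) = 0.7687.
(n-1)/(n-p-1) = 14/11.
(1 - R^2) * (n-1) = 0.7687 * 14 = 10.7618.
Divide by (n-p-1): 10.7618 / 11 = 0.9783.
Adj R^2 = 1 - 0.9783 = 0.0217.

0.0217


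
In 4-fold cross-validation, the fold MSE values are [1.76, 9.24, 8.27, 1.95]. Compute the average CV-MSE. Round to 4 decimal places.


Add all fold MSEs: 21.2200.
Divide by k = 4: 21.2200/4 = 5.3050.

5.3050


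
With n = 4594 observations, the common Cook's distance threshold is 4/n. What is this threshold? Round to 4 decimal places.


Using the rule of thumb:
Threshold = 4 / 4594 = 0.0009.

0.0009


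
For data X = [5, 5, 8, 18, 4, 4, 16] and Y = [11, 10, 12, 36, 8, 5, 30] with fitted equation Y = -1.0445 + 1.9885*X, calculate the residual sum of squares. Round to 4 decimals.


Compute predicted values, then residuals = yi - yhat_i.
Residuals: [2.1020, 1.1020, -2.8635, 1.2515, 1.0905, -1.9095, -0.7715].
SSres = sum(residual^2) = 20.8293.

20.8293


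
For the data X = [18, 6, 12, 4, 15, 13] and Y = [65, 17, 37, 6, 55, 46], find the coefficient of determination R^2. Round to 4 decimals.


After computing the OLS fit (b0=-9.9070, b1=4.1977):
SSres = 21.7326, SStot = 2547.3333.
R^2 = 1 - 21.7326/2547.3333 = 0.9915.

0.9915


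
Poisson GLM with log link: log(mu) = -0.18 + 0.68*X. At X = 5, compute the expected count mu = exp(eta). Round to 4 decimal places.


Linear predictor: eta = -0.18 + (0.68)(5) = 3.2200.
Expected count: mu = exp(3.2200) = 25.0281.

25.0281


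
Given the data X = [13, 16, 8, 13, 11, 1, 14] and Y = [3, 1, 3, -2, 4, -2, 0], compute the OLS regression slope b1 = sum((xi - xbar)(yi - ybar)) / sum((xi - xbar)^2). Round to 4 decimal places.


The sample means are xbar = 10.8571 and ybar = 1.0000.
Compute S_xx = 150.8571 and S_xy = 19.0000.
Slope b1 = S_xy / S_xx = 19.0000 / 150.8571 = 0.1259.

0.1259


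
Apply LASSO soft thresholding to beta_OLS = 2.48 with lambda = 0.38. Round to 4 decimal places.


Absolute value: |2.48| = 2.48.
Compare to lambda = 0.38.
Since |beta| > lambda, coefficient = sign(beta)*(|beta| - lambda) = 2.1000.

2.1000


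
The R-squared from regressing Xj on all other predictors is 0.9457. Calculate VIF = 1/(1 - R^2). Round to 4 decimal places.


Using VIF = 1/(1 - R^2_j):
1 - 0.9457 = 0.0543.
VIF = 18.4162.

18.4162


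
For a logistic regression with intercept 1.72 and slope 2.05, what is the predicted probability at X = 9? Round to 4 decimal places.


Compute z = 1.72 + (2.05)(9) = 20.1700.
exp(-z) = 0.0000.
P = 1/(1 + 0.0000) = 1.0000.

1.0000


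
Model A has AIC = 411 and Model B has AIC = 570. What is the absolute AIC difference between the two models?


Compute |411 - 570| = 159.
Model A has the smaller AIC.

159


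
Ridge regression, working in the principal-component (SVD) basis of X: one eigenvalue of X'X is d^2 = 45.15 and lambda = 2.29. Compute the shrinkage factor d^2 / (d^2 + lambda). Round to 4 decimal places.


Compute the denominator: 45.15 + 2.29 = 47.4400.
Shrinkage factor = 45.15 / 47.4400 = 0.9517.

0.9517


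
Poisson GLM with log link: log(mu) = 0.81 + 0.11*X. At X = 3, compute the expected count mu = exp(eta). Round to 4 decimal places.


Linear predictor: eta = 0.81 + (0.11)(3) = 1.1400.
Expected count: mu = exp(1.1400) = 3.1268.

3.1268


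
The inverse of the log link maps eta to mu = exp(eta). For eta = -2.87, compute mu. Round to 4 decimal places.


mu = exp(eta) = exp(-2.87).
= 0.0567.

0.0567


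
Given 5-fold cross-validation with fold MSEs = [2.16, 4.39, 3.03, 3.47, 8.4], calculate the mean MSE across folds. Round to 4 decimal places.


Total MSE across folds = 21.4500.
CV-MSE = 21.4500/5 = 4.2900.

4.2900


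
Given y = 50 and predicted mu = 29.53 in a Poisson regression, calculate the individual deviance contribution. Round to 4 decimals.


y/mu = 50/29.53 = 1.693193 (approx.), and ln(50/29.53) = 0.526616.
y * ln(y/mu) = 50 * 0.526616 = 26.330800.
y - mu = 20.47.
D = 2 * (26.330800 - 20.47) = 11.721600, which rounds to 11.7216.

11.7216


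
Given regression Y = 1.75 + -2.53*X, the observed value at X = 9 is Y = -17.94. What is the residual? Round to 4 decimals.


Predicted = 1.75 + -2.53 * 9 = -21.0200.
Residual = -17.94 - -21.0200 = 3.0800.

3.0800


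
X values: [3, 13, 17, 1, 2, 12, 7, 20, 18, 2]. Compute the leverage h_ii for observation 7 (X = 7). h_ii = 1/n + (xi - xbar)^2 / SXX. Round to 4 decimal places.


Compute xbar = 9.5000 with n = 10 observations.
SXX = 490.5000.
Leverage = 1/10 + (7 - 9.5000)^2/490.5000 = 0.1127.

0.1127


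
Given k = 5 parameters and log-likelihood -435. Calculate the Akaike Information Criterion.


AIC = 2k - 2*loglik = 2(5) - 2(-435).
= 10 + 870 = 880.

880


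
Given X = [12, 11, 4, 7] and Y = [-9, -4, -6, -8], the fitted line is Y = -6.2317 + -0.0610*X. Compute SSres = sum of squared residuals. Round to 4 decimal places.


Predicted values from Y = -6.2317 + -0.0610*X.
Residuals: [-2.0363, 2.9027, 0.4757, -1.3413].
SSres = 14.5976.

14.5976


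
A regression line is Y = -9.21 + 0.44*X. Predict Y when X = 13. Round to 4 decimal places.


Predicted value:
Y = -9.21 + (0.44)(13) = -9.21 + 5.7200 = -3.4900.

-3.4900


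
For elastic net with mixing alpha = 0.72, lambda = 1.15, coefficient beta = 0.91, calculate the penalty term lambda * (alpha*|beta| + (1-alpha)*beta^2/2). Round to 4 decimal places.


L1 component = 0.72 * |0.91| = 0.6552.
L2 component = 0.28 * 0.91^2 / 2 = 0.1159.
Penalty = 1.15 * (0.6552 + 0.1159) = 1.15 * 0.7711 = 0.8868.

0.8868


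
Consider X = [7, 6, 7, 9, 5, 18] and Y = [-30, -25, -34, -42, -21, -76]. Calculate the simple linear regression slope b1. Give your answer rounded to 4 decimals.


The sample means are xbar = 8.6667 and ybar = -38.0000.
Compute S_xx = 113.3333 and S_xy = -473.0000.
Slope b1 = S_xy / S_xx = -473.0000 / 113.3333 = -4.1735.

-4.1735


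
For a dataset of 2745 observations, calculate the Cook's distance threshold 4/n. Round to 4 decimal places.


Cook's distance cutoff = 4/n = 4/2745.
= 0.0015.

0.0015


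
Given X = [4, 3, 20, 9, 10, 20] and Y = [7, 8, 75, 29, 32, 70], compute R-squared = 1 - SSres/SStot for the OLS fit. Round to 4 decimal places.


After computing the OLS fit (b0=-6.4595, b1=3.9357):
SSres = 25.6762, SStot = 4362.8333.
R^2 = 1 - 25.6762/4362.8333 = 0.9941.

0.9941


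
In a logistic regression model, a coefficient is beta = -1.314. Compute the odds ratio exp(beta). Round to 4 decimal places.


exp(-1.314) = 0.2687.
So the odds ratio is 0.2687.

0.2687


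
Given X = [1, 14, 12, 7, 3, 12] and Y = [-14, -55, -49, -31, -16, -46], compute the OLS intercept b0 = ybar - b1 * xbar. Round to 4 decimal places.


The slope is b1 = -3.2614.
Sample means are xbar = 8.1667 and ybar = -35.1667.
Intercept: b0 = -35.1667 - (-3.2614)(8.1667) = -8.5321.

-8.5321


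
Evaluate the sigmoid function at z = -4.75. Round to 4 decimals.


exp(4.7500) = 115.5843.
1 + exp(-z) = 116.5843.
sigmoid = 1/116.5843 = 0.0086.

0.0086


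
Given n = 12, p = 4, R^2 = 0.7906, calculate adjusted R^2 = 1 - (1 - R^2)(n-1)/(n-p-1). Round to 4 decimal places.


Plug in: Adj R^2 = 1 - (1 - 0.7906) * 11/7.
= 1 - 0.2094 * 11/7
= 1 - 2.3034 / 7
= 1 - 0.3291 = 0.6709.

0.6709


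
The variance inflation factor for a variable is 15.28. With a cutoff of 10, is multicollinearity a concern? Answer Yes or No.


The threshold is 10.
VIF = 15.28 is >= 10.
Multicollinearity indication: Yes.

Yes


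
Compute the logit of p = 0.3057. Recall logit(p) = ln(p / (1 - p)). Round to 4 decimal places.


Compute the odds: 0.3057/0.6943 = 0.4403.
Take the natural log: ln(0.4403) = -0.8203.

-0.8203


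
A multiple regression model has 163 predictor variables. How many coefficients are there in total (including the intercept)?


Total coefficients = number of predictors + 1 (for the intercept).
= 163 + 1 = 164.

164


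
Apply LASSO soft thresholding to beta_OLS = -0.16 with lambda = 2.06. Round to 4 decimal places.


Absolute value: |-0.16| = 0.16.
Compare to lambda = 2.06.
Since |beta| <= lambda, the coefficient is set to 0.

0.0000


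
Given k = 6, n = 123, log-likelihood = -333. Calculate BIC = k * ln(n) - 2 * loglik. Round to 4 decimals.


ln(123) = 4.812184.
k * ln(n) = 6 * 4.812184 = 28.873104.
-2L = 666.
BIC = 28.873104 + 666 = 694.873104, which rounds to 694.8731.

694.8731


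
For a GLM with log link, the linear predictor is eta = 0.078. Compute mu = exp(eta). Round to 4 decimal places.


The inverse log link gives:
mu = exp(0.078) = 1.0811.

1.0811


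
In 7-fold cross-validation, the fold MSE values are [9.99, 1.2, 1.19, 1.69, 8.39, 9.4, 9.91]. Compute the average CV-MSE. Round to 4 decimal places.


Total MSE across folds = 41.7700.
CV-MSE = 41.7700/7 = 5.9671.

5.9671


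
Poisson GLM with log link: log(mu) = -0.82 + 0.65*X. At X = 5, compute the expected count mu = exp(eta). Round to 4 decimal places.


Compute eta = -0.82 + 0.65 * 5 = 2.4300.
Apply inverse link: mu = e^2.4300 = 11.3589.

11.3589


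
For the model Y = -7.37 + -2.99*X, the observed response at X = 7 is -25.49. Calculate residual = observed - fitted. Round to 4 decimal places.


Compute yhat = -7.37 + (-2.99)(7) = -28.3000.
Residual = actual - predicted = -25.49 - -28.3000 = 2.8100.

2.8100


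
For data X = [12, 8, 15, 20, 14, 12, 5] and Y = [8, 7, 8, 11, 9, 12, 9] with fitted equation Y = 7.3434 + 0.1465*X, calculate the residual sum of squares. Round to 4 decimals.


For each point, residual = actual - predicted.
Residuals: [-1.1014, -1.5154, -1.5409, 0.7266, -0.3944, 2.8986, 0.9241].
Sum of squared residuals = 15.8232.

15.8232


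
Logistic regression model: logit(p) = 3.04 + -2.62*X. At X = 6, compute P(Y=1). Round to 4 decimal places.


Compute z = 3.04 + (-2.62)(6) = -12.6800.
exp(-z) = 321258.0586.
P = 1/(1 + 321258.0586) = 0.0000.

0.0000


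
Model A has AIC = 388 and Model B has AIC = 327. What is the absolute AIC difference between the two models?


Absolute difference = |388 - 327| = 61.
The model with lower AIC (B) is preferred.

61


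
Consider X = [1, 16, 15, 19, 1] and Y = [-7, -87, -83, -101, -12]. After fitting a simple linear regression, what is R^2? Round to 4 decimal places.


After computing the OLS fit (b0=-4.5251, b1=-5.1418):
SSres = 15.9017, SStot = 8032.0000.
R^2 = 1 - 15.9017/8032.0000 = 0.9980.

0.9980


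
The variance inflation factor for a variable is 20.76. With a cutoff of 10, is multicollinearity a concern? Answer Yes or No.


The threshold is 10.
VIF = 20.76 is >= 10.
Multicollinearity indication: Yes.

Yes


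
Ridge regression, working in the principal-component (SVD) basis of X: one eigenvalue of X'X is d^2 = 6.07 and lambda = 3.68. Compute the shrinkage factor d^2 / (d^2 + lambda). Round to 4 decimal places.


Compute the denominator: 6.07 + 3.68 = 9.7500.
Shrinkage factor = 6.07 / 9.7500 = 0.6226.

0.6226


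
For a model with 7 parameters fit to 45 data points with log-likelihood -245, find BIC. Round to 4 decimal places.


k * ln(n) = 7 * ln(45) = 7 * 3.806662 = 26.646634.
-2 * loglik = -2 * (-245) = 490.
BIC = 26.646634 + 490 = 516.646634, which rounds to 516.6466.

516.6466


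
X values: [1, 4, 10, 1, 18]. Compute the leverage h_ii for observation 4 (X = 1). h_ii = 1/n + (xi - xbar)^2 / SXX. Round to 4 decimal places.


n = 5, xbar = 6.8000.
SXX = sum((xi - xbar)^2) = 210.8000.
h = 1/5 + (1 - 6.8000)^2 / 210.8000 = 0.3596.

0.3596


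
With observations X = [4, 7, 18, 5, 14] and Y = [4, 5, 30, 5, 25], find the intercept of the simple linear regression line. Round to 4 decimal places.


Compute b1 = 2.0349 from the OLS formula.
With xbar = 9.6000 and ybar = 13.8000, the intercept is:
b0 = 13.8000 - 2.0349 * 9.6000 = -5.7346.

-5.7346


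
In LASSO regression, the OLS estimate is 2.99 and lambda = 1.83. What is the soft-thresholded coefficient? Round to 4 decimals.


Check: |2.99| = 2.99 vs lambda = 1.83.
Since |beta| > lambda, coefficient = sign(beta)*(|beta| - lambda) = 1.1600.
Soft-thresholded coefficient = 1.1600.

1.1600


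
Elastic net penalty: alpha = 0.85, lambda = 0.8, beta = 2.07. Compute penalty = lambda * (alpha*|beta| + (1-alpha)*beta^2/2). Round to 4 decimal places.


Compute:
L1 = 0.85 * 2.07 = 1.7595.
L2 = 0.15 * 2.07^2 / 2 = 0.3214.
Penalty = 0.8 * (1.7595 + 0.3214) = 1.6647.

1.6647


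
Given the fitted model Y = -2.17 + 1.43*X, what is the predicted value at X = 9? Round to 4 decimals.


Substitute X = 9 into the equation:
Y = -2.17 + 1.43 * 9 = -2.17 + 12.8700 = 10.7000.

10.7000


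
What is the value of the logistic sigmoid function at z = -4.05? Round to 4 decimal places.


First, exp(4.0500) = 57.3975.
Then sigma(z) = 1/(1 + 57.3975) = 0.0171.

0.0171


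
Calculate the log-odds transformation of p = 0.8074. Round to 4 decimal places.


Compute the odds: 0.8074/0.1926 = 4.1921.
Take the natural log: ln(4.1921) = 1.4332.

1.4332


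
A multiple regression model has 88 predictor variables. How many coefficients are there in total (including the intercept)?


Including the intercept, the model has 88 predictor coefficients + 1 intercept.
Total = 89.

89


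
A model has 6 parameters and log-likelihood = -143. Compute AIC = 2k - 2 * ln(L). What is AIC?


AIC = 2*6 - 2*(-143).
= 12 + 286 = 298.

298


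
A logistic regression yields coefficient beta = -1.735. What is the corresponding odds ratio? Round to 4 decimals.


Odds ratio = exp(beta) = exp(-1.735).
= 0.1764.

0.1764


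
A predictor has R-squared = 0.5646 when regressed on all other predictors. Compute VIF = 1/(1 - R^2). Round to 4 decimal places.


Denominator: 1 - 0.5646 = 0.4354.
VIF = 1 / 0.4354 = 2.2967.

2.2967


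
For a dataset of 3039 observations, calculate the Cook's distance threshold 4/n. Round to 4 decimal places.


The threshold is 4/n.
4/3039 = 0.0013.

0.0013


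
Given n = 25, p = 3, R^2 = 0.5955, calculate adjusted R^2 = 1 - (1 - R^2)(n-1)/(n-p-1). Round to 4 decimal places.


Using the formula:
(1 - 0.5955) = 0.4045.
Multiply by 24/21: 0.4045 * 24 = 9.7080, then 9.7080 / 21 = 0.4623.
Adj R^2 = 1 - 0.4623 = 0.5377.

0.5377


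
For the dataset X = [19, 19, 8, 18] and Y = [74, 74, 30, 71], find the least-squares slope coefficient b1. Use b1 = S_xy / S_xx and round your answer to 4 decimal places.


The sample means are xbar = 16.0000 and ybar = 62.2500.
Compute S_xx = 86.0000 and S_xy = 346.0000.
Slope b1 = S_xy / S_xx = 346.0000 / 86.0000 = 4.0233.

4.0233


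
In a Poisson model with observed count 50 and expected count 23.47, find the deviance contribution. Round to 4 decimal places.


First: ln(50/23.47) = 0.756300.
Then: 50 * 0.756300 = 37.815000.
y - mu = 50 - 23.47 = 26.53.
D = 2(37.815000 - 26.53) = 22.570000, which rounds to 22.5700.

22.5700


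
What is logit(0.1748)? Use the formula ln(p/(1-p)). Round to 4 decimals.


The odds are p/(1-p) = 0.1748 / 0.8252 = 0.2118.
logit(p) = ln(0.2118) = -1.5520.

-1.5520


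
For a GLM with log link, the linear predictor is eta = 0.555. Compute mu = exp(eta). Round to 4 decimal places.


The inverse log link gives:
mu = exp(0.555) = 1.7419.

1.7419


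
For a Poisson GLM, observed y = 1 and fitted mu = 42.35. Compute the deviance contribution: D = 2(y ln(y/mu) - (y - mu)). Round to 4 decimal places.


Compute y*ln(y/mu) = 1*ln(1/42.35) = 1*-3.745968 = -3.745968.
y - mu = -41.35.
D = 2*(-3.745968 - (-41.35)) = 75.208064, which rounds to 75.2081.

75.2081


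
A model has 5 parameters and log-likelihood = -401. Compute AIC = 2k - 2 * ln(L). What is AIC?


Compute:
2k = 2*5 = 10.
-2*loglik = -2*(-401) = 802.
AIC = 10 + 802 = 812.

812
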